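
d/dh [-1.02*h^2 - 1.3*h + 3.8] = -2.04*h - 1.3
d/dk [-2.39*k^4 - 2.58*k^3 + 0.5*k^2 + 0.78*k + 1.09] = -9.56*k^3 - 7.74*k^2 + 1.0*k + 0.78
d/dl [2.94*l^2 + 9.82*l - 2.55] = 5.88*l + 9.82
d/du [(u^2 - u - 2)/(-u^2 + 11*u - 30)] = 2*(5*u^2 - 32*u + 26)/(u^4 - 22*u^3 + 181*u^2 - 660*u + 900)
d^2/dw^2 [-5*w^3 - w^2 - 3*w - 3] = -30*w - 2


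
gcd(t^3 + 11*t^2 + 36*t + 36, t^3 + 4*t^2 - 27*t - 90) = t^2 + 9*t + 18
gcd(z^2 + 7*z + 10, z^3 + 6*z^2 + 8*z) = z + 2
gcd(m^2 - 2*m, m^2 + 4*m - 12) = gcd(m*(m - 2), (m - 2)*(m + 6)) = m - 2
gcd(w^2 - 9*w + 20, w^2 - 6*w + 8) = w - 4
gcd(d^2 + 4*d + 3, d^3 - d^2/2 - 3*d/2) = d + 1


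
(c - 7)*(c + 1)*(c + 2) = c^3 - 4*c^2 - 19*c - 14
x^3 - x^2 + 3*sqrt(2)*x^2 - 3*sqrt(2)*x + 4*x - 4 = (x - 1)*(x + sqrt(2))*(x + 2*sqrt(2))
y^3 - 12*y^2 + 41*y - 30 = (y - 6)*(y - 5)*(y - 1)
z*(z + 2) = z^2 + 2*z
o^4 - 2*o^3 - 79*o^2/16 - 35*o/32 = o*(o - 7/2)*(o + 1/4)*(o + 5/4)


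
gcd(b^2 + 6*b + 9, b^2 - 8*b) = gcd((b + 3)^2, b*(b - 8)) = 1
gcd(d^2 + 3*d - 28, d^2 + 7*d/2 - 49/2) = d + 7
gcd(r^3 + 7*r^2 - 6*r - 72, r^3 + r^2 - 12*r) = r^2 + r - 12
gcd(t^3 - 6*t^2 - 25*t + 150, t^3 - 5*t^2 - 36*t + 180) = t^2 - 11*t + 30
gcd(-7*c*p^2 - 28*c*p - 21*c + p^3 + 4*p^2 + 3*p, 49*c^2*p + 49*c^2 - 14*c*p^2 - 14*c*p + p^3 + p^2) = -7*c*p - 7*c + p^2 + p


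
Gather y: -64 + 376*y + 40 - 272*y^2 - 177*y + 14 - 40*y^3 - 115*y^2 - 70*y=-40*y^3 - 387*y^2 + 129*y - 10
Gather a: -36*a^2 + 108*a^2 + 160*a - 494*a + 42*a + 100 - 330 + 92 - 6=72*a^2 - 292*a - 144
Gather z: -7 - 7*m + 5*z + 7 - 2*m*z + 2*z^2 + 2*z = -7*m + 2*z^2 + z*(7 - 2*m)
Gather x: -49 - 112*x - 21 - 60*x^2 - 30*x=-60*x^2 - 142*x - 70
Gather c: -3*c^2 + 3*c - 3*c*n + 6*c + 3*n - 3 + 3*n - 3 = -3*c^2 + c*(9 - 3*n) + 6*n - 6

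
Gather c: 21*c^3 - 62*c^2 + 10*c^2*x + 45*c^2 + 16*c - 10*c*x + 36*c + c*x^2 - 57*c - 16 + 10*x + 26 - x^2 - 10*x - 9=21*c^3 + c^2*(10*x - 17) + c*(x^2 - 10*x - 5) - x^2 + 1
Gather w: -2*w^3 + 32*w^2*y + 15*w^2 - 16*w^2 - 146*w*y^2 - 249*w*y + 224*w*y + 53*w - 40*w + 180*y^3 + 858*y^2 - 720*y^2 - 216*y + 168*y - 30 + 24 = -2*w^3 + w^2*(32*y - 1) + w*(-146*y^2 - 25*y + 13) + 180*y^3 + 138*y^2 - 48*y - 6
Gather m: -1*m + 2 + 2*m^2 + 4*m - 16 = 2*m^2 + 3*m - 14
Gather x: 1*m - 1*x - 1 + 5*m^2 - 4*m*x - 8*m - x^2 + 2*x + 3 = 5*m^2 - 7*m - x^2 + x*(1 - 4*m) + 2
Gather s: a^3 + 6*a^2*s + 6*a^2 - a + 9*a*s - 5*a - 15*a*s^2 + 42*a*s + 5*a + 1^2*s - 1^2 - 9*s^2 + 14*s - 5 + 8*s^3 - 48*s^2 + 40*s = a^3 + 6*a^2 - a + 8*s^3 + s^2*(-15*a - 57) + s*(6*a^2 + 51*a + 55) - 6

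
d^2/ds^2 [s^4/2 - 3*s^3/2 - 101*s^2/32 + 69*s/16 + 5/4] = 6*s^2 - 9*s - 101/16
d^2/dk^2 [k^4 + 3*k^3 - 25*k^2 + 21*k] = 12*k^2 + 18*k - 50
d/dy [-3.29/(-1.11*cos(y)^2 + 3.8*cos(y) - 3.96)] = (7.3038*cos(y) - 12.502)*sin(y)/(1.11*cos(y)^2 - 3.8*cos(y) + 3.96)^2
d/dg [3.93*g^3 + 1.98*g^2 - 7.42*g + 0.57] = 11.79*g^2 + 3.96*g - 7.42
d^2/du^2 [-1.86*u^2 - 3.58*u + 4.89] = -3.72000000000000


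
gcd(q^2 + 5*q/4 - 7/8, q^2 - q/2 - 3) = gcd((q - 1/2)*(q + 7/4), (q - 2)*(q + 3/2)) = 1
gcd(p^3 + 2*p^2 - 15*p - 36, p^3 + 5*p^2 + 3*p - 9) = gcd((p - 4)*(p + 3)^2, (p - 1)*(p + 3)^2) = p^2 + 6*p + 9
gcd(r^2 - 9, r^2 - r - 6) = r - 3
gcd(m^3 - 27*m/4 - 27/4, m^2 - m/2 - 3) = m + 3/2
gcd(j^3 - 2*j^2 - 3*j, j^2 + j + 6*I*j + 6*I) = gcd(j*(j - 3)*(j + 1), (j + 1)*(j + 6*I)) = j + 1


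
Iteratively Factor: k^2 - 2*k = (k - 2)*(k)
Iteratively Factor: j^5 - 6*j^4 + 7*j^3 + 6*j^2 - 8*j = (j - 1)*(j^4 - 5*j^3 + 2*j^2 + 8*j) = j*(j - 1)*(j^3 - 5*j^2 + 2*j + 8) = j*(j - 4)*(j - 1)*(j^2 - j - 2) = j*(j - 4)*(j - 1)*(j + 1)*(j - 2)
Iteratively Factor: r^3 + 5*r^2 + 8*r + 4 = (r + 2)*(r^2 + 3*r + 2) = (r + 1)*(r + 2)*(r + 2)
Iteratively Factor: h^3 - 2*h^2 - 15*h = (h + 3)*(h^2 - 5*h) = (h - 5)*(h + 3)*(h)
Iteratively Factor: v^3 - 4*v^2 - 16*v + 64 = (v + 4)*(v^2 - 8*v + 16) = (v - 4)*(v + 4)*(v - 4)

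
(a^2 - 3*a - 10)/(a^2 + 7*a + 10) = (a - 5)/(a + 5)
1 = 1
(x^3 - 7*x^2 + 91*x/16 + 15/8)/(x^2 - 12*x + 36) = (x^2 - x - 5/16)/(x - 6)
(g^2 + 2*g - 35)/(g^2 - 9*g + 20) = (g + 7)/(g - 4)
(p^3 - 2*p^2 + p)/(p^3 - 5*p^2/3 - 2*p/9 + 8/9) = 9*p*(p - 1)/(9*p^2 - 6*p - 8)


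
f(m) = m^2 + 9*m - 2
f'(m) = 2*m + 9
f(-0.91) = -9.36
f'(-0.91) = 7.18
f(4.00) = 50.00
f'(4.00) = 17.00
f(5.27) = 73.20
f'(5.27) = 19.54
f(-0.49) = -6.17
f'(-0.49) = 8.02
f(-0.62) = -7.20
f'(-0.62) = 7.76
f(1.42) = 12.80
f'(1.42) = 11.84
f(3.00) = 34.00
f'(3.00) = 15.00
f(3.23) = 37.50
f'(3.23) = 15.46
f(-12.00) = 34.00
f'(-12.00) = -15.00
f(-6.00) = -20.00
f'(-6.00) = -3.00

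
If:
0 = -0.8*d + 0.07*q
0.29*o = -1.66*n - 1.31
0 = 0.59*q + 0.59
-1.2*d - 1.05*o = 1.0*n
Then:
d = -0.09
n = -0.97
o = 1.02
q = -1.00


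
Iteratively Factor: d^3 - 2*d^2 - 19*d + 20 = (d - 5)*(d^2 + 3*d - 4) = (d - 5)*(d - 1)*(d + 4)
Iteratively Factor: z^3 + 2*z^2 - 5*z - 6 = (z + 3)*(z^2 - z - 2) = (z - 2)*(z + 3)*(z + 1)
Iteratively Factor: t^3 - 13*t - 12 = (t + 3)*(t^2 - 3*t - 4) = (t + 1)*(t + 3)*(t - 4)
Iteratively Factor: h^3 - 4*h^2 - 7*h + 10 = (h + 2)*(h^2 - 6*h + 5) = (h - 1)*(h + 2)*(h - 5)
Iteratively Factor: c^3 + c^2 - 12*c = (c)*(c^2 + c - 12) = c*(c + 4)*(c - 3)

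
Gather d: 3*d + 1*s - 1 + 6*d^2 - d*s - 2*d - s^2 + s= 6*d^2 + d*(1 - s) - s^2 + 2*s - 1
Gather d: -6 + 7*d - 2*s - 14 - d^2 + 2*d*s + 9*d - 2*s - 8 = -d^2 + d*(2*s + 16) - 4*s - 28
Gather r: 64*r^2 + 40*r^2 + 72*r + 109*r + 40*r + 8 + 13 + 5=104*r^2 + 221*r + 26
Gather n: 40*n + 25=40*n + 25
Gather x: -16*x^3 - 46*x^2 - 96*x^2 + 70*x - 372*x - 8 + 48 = -16*x^3 - 142*x^2 - 302*x + 40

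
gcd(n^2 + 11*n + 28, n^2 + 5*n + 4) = n + 4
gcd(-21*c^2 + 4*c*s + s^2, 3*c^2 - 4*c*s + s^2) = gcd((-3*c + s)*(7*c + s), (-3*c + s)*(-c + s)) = -3*c + s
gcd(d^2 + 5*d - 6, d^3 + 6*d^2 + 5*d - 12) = d - 1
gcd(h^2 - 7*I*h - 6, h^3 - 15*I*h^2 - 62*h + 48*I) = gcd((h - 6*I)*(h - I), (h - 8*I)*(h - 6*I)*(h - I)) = h^2 - 7*I*h - 6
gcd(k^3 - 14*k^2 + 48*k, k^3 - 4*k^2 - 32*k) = k^2 - 8*k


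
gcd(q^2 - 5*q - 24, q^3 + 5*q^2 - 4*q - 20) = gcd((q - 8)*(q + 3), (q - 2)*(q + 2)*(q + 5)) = 1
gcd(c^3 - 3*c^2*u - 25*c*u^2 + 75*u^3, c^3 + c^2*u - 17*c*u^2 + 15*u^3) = -c^2 - 2*c*u + 15*u^2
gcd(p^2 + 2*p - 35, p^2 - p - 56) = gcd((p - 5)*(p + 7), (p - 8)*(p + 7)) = p + 7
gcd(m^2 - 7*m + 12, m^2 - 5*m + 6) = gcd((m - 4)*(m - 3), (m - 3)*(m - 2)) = m - 3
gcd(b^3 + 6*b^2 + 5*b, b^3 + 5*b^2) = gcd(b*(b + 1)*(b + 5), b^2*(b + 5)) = b^2 + 5*b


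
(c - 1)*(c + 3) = c^2 + 2*c - 3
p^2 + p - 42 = (p - 6)*(p + 7)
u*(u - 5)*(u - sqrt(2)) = u^3 - 5*u^2 - sqrt(2)*u^2 + 5*sqrt(2)*u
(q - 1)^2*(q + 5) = q^3 + 3*q^2 - 9*q + 5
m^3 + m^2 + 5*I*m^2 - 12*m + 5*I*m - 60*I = (m - 3)*(m + 4)*(m + 5*I)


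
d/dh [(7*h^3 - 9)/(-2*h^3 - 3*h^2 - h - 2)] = (-21*h^2*(2*h^3 + 3*h^2 + h + 2) + (7*h^3 - 9)*(6*h^2 + 6*h + 1))/(2*h^3 + 3*h^2 + h + 2)^2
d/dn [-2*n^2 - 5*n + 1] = -4*n - 5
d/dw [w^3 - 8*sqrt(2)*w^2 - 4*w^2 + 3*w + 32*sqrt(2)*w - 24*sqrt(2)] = 3*w^2 - 16*sqrt(2)*w - 8*w + 3 + 32*sqrt(2)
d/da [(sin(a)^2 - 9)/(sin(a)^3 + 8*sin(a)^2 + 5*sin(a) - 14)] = (-sin(a)^4 + 32*sin(a)^2 + 116*sin(a) + 45)*cos(a)/((sin(a) - 1)^2*(sin(a) + 2)^2*(sin(a) + 7)^2)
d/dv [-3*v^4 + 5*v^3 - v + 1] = -12*v^3 + 15*v^2 - 1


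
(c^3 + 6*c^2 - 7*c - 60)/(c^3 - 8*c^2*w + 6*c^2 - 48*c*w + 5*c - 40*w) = (-c^2 - c + 12)/(-c^2 + 8*c*w - c + 8*w)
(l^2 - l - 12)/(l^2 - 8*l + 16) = (l + 3)/(l - 4)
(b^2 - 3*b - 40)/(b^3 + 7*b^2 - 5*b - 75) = (b - 8)/(b^2 + 2*b - 15)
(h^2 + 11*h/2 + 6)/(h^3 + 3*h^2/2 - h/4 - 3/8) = 4*(h + 4)/(4*h^2 - 1)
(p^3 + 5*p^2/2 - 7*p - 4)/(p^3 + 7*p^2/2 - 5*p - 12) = (2*p + 1)/(2*p + 3)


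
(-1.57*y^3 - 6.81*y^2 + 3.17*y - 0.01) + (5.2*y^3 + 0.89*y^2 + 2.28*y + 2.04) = 3.63*y^3 - 5.92*y^2 + 5.45*y + 2.03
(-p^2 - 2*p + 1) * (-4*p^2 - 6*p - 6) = 4*p^4 + 14*p^3 + 14*p^2 + 6*p - 6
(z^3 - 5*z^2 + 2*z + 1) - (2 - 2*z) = z^3 - 5*z^2 + 4*z - 1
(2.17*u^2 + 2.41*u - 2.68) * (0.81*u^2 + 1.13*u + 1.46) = 1.7577*u^4 + 4.4042*u^3 + 3.7207*u^2 + 0.4902*u - 3.9128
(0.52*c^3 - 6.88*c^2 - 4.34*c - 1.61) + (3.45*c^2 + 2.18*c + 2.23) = 0.52*c^3 - 3.43*c^2 - 2.16*c + 0.62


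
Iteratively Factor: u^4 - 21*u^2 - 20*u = (u + 4)*(u^3 - 4*u^2 - 5*u) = u*(u + 4)*(u^2 - 4*u - 5) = u*(u + 1)*(u + 4)*(u - 5)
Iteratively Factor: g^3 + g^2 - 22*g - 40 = (g - 5)*(g^2 + 6*g + 8) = (g - 5)*(g + 2)*(g + 4)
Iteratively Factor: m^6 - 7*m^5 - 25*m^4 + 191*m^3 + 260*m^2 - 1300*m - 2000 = (m + 2)*(m^5 - 9*m^4 - 7*m^3 + 205*m^2 - 150*m - 1000) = (m + 2)^2*(m^4 - 11*m^3 + 15*m^2 + 175*m - 500) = (m - 5)*(m + 2)^2*(m^3 - 6*m^2 - 15*m + 100) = (m - 5)^2*(m + 2)^2*(m^2 - m - 20) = (m - 5)^2*(m + 2)^2*(m + 4)*(m - 5)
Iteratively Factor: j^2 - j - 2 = (j - 2)*(j + 1)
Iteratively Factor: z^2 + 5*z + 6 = (z + 2)*(z + 3)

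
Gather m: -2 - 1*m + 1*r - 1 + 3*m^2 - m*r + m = 3*m^2 - m*r + r - 3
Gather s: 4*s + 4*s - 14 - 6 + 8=8*s - 12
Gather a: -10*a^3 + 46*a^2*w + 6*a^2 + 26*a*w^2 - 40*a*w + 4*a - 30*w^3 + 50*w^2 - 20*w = -10*a^3 + a^2*(46*w + 6) + a*(26*w^2 - 40*w + 4) - 30*w^3 + 50*w^2 - 20*w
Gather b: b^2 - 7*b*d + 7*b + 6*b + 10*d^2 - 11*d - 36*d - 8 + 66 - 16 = b^2 + b*(13 - 7*d) + 10*d^2 - 47*d + 42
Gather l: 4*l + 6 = 4*l + 6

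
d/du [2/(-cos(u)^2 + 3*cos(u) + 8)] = 2*(3 - 2*cos(u))*sin(u)/(sin(u)^2 + 3*cos(u) + 7)^2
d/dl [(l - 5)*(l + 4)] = 2*l - 1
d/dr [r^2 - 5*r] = 2*r - 5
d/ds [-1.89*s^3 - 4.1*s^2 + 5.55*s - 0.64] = -5.67*s^2 - 8.2*s + 5.55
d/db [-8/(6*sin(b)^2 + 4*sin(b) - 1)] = 32*(3*sin(b) + 1)*cos(b)/(6*sin(b)^2 + 4*sin(b) - 1)^2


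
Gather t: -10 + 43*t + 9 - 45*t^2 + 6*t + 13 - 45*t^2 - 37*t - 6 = -90*t^2 + 12*t + 6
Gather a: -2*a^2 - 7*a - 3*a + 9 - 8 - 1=-2*a^2 - 10*a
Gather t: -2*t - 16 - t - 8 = -3*t - 24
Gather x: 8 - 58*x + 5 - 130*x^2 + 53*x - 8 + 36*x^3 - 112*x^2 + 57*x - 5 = 36*x^3 - 242*x^2 + 52*x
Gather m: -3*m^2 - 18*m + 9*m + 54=-3*m^2 - 9*m + 54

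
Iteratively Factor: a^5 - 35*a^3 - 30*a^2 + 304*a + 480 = (a - 4)*(a^4 + 4*a^3 - 19*a^2 - 106*a - 120) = (a - 4)*(a + 3)*(a^3 + a^2 - 22*a - 40) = (a - 5)*(a - 4)*(a + 3)*(a^2 + 6*a + 8) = (a - 5)*(a - 4)*(a + 2)*(a + 3)*(a + 4)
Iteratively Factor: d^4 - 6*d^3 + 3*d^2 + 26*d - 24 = (d - 3)*(d^3 - 3*d^2 - 6*d + 8) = (d - 4)*(d - 3)*(d^2 + d - 2) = (d - 4)*(d - 3)*(d - 1)*(d + 2)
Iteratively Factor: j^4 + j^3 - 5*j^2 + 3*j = (j - 1)*(j^3 + 2*j^2 - 3*j) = (j - 1)*(j + 3)*(j^2 - j) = j*(j - 1)*(j + 3)*(j - 1)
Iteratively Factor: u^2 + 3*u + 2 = (u + 1)*(u + 2)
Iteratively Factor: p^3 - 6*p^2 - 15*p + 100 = (p - 5)*(p^2 - p - 20) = (p - 5)*(p + 4)*(p - 5)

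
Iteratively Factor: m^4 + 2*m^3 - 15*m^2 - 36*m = (m + 3)*(m^3 - m^2 - 12*m) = (m + 3)^2*(m^2 - 4*m) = (m - 4)*(m + 3)^2*(m)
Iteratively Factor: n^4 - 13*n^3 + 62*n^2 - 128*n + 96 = (n - 3)*(n^3 - 10*n^2 + 32*n - 32) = (n - 3)*(n - 2)*(n^2 - 8*n + 16) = (n - 4)*(n - 3)*(n - 2)*(n - 4)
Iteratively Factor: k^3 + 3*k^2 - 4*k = (k)*(k^2 + 3*k - 4) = k*(k + 4)*(k - 1)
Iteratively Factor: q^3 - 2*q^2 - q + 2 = (q + 1)*(q^2 - 3*q + 2) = (q - 1)*(q + 1)*(q - 2)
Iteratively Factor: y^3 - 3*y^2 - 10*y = (y)*(y^2 - 3*y - 10) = y*(y - 5)*(y + 2)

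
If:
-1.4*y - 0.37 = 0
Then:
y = -0.26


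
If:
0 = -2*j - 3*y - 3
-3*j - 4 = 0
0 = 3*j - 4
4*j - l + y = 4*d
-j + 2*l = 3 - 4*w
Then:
No Solution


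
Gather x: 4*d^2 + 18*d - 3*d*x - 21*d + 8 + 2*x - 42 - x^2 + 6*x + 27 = 4*d^2 - 3*d - x^2 + x*(8 - 3*d) - 7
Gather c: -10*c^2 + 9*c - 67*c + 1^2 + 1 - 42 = -10*c^2 - 58*c - 40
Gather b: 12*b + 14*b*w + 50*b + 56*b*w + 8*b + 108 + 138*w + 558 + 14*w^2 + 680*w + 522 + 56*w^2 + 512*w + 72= b*(70*w + 70) + 70*w^2 + 1330*w + 1260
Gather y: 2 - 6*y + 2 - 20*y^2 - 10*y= -20*y^2 - 16*y + 4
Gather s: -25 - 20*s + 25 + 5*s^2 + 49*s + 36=5*s^2 + 29*s + 36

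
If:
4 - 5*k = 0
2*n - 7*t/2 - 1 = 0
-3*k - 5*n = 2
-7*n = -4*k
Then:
No Solution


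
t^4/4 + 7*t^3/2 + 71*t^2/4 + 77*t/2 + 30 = (t/4 + 1)*(t + 2)*(t + 3)*(t + 5)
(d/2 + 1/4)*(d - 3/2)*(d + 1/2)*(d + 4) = d^4/2 + 7*d^3/4 - 13*d^2/8 - 43*d/16 - 3/4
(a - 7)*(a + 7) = a^2 - 49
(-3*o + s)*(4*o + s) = -12*o^2 + o*s + s^2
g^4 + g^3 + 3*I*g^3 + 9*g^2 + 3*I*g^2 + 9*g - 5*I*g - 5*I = (g + 1)*(g - I)^2*(g + 5*I)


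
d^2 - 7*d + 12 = (d - 4)*(d - 3)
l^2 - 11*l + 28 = (l - 7)*(l - 4)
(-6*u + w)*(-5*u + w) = 30*u^2 - 11*u*w + w^2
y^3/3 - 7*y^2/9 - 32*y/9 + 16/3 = (y/3 + 1)*(y - 4)*(y - 4/3)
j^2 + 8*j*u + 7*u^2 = (j + u)*(j + 7*u)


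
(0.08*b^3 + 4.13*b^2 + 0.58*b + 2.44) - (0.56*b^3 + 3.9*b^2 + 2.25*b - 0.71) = -0.48*b^3 + 0.23*b^2 - 1.67*b + 3.15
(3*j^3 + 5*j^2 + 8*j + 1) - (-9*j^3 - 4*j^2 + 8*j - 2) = 12*j^3 + 9*j^2 + 3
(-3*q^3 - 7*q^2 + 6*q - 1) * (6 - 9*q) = 27*q^4 + 45*q^3 - 96*q^2 + 45*q - 6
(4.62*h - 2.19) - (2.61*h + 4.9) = 2.01*h - 7.09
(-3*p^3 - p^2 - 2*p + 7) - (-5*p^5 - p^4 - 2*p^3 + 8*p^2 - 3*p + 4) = 5*p^5 + p^4 - p^3 - 9*p^2 + p + 3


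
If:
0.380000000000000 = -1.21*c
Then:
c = -0.31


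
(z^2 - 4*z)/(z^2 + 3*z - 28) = z/(z + 7)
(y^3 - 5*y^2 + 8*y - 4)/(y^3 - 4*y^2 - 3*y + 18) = (y^3 - 5*y^2 + 8*y - 4)/(y^3 - 4*y^2 - 3*y + 18)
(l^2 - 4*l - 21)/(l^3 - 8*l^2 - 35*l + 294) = (l + 3)/(l^2 - l - 42)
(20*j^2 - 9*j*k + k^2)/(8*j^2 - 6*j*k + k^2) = (5*j - k)/(2*j - k)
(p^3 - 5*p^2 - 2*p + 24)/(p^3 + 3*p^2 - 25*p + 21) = (p^2 - 2*p - 8)/(p^2 + 6*p - 7)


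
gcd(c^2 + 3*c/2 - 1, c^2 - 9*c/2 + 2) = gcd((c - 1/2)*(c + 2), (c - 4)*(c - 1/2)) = c - 1/2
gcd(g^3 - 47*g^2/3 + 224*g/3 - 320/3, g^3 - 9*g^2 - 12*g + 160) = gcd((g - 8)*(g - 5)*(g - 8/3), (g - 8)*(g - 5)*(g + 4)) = g^2 - 13*g + 40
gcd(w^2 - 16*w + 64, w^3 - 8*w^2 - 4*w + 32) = w - 8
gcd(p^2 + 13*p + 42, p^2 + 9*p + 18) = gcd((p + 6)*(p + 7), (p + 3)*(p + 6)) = p + 6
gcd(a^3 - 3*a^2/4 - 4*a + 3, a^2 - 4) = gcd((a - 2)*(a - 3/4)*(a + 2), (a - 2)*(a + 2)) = a^2 - 4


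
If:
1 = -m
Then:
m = -1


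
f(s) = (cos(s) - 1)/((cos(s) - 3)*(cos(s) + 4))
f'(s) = (cos(s) - 1)*sin(s)/((cos(s) - 3)*(cos(s) + 4)^2) - sin(s)/((cos(s) - 3)*(cos(s) + 4)) + (cos(s) - 1)*sin(s)/((cos(s) - 3)^2*(cos(s) + 4))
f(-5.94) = 0.01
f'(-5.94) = 0.03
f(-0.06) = 0.00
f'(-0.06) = -0.01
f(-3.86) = 0.14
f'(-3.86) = 0.06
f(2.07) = 0.12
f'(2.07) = 0.07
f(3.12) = 0.17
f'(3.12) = 0.00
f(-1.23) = 0.06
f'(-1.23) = -0.07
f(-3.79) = 0.15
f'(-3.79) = 0.05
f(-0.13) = 0.00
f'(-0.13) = -0.01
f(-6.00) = 0.00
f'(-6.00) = 0.03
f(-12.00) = 0.01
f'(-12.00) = 0.05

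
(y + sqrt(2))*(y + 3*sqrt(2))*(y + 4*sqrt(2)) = y^3 + 8*sqrt(2)*y^2 + 38*y + 24*sqrt(2)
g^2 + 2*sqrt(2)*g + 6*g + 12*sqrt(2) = (g + 6)*(g + 2*sqrt(2))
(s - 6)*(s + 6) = s^2 - 36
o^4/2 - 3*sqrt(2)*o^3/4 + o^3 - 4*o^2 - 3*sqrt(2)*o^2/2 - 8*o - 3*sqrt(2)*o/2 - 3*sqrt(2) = (o/2 + sqrt(2)/2)*(o + 2)*(o - 3*sqrt(2))*(o + sqrt(2)/2)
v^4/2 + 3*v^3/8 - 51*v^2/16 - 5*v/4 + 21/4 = (v/2 + 1)*(v - 7/4)*(v - 3/2)*(v + 2)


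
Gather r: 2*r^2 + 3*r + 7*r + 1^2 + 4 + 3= 2*r^2 + 10*r + 8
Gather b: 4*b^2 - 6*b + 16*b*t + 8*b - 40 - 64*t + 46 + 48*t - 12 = 4*b^2 + b*(16*t + 2) - 16*t - 6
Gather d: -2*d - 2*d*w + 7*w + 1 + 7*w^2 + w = d*(-2*w - 2) + 7*w^2 + 8*w + 1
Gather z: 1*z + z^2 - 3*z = z^2 - 2*z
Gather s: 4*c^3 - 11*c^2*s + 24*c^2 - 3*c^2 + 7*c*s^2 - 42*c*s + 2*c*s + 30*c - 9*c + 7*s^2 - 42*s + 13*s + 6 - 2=4*c^3 + 21*c^2 + 21*c + s^2*(7*c + 7) + s*(-11*c^2 - 40*c - 29) + 4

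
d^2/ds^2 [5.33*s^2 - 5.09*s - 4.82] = 10.6600000000000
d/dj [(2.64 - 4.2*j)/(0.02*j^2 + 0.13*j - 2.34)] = (0.084*j^2 - 0.1056*j + 9.4848)/(0.0004*j^4 + 0.0052*j^3 - 0.0767*j^2 - 0.6084*j + 5.4756)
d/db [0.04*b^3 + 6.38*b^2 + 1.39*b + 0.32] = 0.12*b^2 + 12.76*b + 1.39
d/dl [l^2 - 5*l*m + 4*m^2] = 2*l - 5*m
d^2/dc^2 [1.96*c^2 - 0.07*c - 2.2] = 3.92000000000000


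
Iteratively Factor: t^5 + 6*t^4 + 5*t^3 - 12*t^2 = (t - 1)*(t^4 + 7*t^3 + 12*t^2) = (t - 1)*(t + 4)*(t^3 + 3*t^2) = t*(t - 1)*(t + 4)*(t^2 + 3*t) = t^2*(t - 1)*(t + 4)*(t + 3)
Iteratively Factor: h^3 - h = (h - 1)*(h^2 + h) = (h - 1)*(h + 1)*(h)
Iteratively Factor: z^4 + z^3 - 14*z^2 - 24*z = (z + 3)*(z^3 - 2*z^2 - 8*z) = (z - 4)*(z + 3)*(z^2 + 2*z) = z*(z - 4)*(z + 3)*(z + 2)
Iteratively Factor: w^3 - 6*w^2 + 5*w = (w - 1)*(w^2 - 5*w) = (w - 5)*(w - 1)*(w)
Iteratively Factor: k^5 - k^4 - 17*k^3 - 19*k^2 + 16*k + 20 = (k - 5)*(k^4 + 4*k^3 + 3*k^2 - 4*k - 4) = (k - 5)*(k - 1)*(k^3 + 5*k^2 + 8*k + 4) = (k - 5)*(k - 1)*(k + 2)*(k^2 + 3*k + 2) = (k - 5)*(k - 1)*(k + 1)*(k + 2)*(k + 2)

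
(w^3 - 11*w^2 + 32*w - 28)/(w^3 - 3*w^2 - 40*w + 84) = (w - 2)/(w + 6)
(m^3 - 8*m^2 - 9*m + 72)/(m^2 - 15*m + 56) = (m^2 - 9)/(m - 7)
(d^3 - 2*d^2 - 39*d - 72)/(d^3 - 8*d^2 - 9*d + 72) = (d + 3)/(d - 3)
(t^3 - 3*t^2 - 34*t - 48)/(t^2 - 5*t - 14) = (t^2 - 5*t - 24)/(t - 7)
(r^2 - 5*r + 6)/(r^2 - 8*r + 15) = (r - 2)/(r - 5)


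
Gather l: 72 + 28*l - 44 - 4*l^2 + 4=-4*l^2 + 28*l + 32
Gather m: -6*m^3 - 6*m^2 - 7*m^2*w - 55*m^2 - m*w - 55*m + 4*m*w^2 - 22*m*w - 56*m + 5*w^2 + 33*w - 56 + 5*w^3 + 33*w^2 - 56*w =-6*m^3 + m^2*(-7*w - 61) + m*(4*w^2 - 23*w - 111) + 5*w^3 + 38*w^2 - 23*w - 56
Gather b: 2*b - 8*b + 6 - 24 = -6*b - 18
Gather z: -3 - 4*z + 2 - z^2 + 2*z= -z^2 - 2*z - 1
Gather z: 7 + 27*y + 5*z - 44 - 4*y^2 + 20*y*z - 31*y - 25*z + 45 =-4*y^2 - 4*y + z*(20*y - 20) + 8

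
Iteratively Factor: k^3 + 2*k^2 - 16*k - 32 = (k + 2)*(k^2 - 16) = (k - 4)*(k + 2)*(k + 4)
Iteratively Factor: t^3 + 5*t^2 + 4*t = (t + 4)*(t^2 + t) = (t + 1)*(t + 4)*(t)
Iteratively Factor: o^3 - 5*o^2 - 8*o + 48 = (o - 4)*(o^2 - o - 12) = (o - 4)*(o + 3)*(o - 4)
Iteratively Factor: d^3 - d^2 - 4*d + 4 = (d + 2)*(d^2 - 3*d + 2) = (d - 1)*(d + 2)*(d - 2)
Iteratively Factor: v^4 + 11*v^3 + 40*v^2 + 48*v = (v + 4)*(v^3 + 7*v^2 + 12*v) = (v + 4)^2*(v^2 + 3*v) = v*(v + 4)^2*(v + 3)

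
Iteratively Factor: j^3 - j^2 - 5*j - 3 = (j + 1)*(j^2 - 2*j - 3) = (j + 1)^2*(j - 3)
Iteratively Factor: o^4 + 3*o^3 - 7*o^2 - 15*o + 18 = (o - 1)*(o^3 + 4*o^2 - 3*o - 18) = (o - 1)*(o + 3)*(o^2 + o - 6) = (o - 1)*(o + 3)^2*(o - 2)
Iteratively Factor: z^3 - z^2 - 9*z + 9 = (z + 3)*(z^2 - 4*z + 3) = (z - 1)*(z + 3)*(z - 3)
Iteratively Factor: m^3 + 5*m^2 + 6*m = (m + 3)*(m^2 + 2*m) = (m + 2)*(m + 3)*(m)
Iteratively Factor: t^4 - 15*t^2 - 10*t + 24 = (t - 1)*(t^3 + t^2 - 14*t - 24) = (t - 1)*(t + 3)*(t^2 - 2*t - 8) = (t - 1)*(t + 2)*(t + 3)*(t - 4)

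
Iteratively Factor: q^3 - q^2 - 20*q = (q + 4)*(q^2 - 5*q) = (q - 5)*(q + 4)*(q)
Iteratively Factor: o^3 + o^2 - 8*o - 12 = (o + 2)*(o^2 - o - 6) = (o - 3)*(o + 2)*(o + 2)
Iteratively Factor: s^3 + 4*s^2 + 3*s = (s + 3)*(s^2 + s) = s*(s + 3)*(s + 1)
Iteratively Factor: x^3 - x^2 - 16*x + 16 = (x - 1)*(x^2 - 16) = (x - 4)*(x - 1)*(x + 4)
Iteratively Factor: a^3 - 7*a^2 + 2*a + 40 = (a - 5)*(a^2 - 2*a - 8) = (a - 5)*(a + 2)*(a - 4)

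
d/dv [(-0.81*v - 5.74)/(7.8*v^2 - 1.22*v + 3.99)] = (6.318*v^2 + 89.544*v - 10.2347)/(60.84*v^4 - 19.032*v^3 + 63.7324*v^2 - 9.7356*v + 15.9201)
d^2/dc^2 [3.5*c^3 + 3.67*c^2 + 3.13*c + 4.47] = 21.0*c + 7.34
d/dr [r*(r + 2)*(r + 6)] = 3*r^2 + 16*r + 12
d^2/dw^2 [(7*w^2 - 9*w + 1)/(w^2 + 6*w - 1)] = 2*(-51*w^3 + 24*w^2 - 9*w - 10)/(w^6 + 18*w^5 + 105*w^4 + 180*w^3 - 105*w^2 + 18*w - 1)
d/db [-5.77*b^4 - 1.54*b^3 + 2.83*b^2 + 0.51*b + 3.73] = -23.08*b^3 - 4.62*b^2 + 5.66*b + 0.51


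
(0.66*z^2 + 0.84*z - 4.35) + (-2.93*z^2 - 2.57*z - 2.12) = -2.27*z^2 - 1.73*z - 6.47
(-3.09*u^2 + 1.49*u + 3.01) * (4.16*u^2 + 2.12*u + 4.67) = -12.8544*u^4 - 0.352399999999999*u^3 + 1.2501*u^2 + 13.3395*u + 14.0567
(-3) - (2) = -5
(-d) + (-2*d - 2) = -3*d - 2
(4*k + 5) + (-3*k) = k + 5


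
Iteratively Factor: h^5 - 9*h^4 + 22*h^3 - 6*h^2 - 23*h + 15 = (h - 1)*(h^4 - 8*h^3 + 14*h^2 + 8*h - 15) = (h - 5)*(h - 1)*(h^3 - 3*h^2 - h + 3) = (h - 5)*(h - 3)*(h - 1)*(h^2 - 1) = (h - 5)*(h - 3)*(h - 1)*(h + 1)*(h - 1)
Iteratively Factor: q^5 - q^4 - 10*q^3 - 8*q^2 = (q - 4)*(q^4 + 3*q^3 + 2*q^2) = (q - 4)*(q + 2)*(q^3 + q^2) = q*(q - 4)*(q + 2)*(q^2 + q) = q^2*(q - 4)*(q + 2)*(q + 1)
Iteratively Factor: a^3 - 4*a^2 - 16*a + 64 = (a + 4)*(a^2 - 8*a + 16) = (a - 4)*(a + 4)*(a - 4)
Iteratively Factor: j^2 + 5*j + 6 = (j + 2)*(j + 3)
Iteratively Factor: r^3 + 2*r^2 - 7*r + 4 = (r - 1)*(r^2 + 3*r - 4) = (r - 1)*(r + 4)*(r - 1)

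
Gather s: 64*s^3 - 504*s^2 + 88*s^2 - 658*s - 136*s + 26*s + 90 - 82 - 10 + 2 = 64*s^3 - 416*s^2 - 768*s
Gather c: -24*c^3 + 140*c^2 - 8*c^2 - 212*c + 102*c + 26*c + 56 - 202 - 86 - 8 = -24*c^3 + 132*c^2 - 84*c - 240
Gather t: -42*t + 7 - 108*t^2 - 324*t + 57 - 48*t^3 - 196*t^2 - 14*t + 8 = -48*t^3 - 304*t^2 - 380*t + 72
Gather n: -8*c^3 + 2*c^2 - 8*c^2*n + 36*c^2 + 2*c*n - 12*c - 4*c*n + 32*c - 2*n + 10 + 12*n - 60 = -8*c^3 + 38*c^2 + 20*c + n*(-8*c^2 - 2*c + 10) - 50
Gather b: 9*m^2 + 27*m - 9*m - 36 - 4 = 9*m^2 + 18*m - 40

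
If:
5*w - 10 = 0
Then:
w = 2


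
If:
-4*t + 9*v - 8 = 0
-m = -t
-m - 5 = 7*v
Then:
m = -101/37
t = -101/37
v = -12/37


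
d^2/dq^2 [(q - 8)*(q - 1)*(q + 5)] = 6*q - 8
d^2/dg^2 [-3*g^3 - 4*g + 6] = -18*g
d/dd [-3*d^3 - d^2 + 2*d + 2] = -9*d^2 - 2*d + 2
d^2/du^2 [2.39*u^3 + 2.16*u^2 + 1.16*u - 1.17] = 14.34*u + 4.32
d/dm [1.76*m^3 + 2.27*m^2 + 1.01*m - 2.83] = 5.28*m^2 + 4.54*m + 1.01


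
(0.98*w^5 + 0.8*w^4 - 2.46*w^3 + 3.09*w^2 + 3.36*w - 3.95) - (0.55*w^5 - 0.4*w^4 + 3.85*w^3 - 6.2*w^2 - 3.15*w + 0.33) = 0.43*w^5 + 1.2*w^4 - 6.31*w^3 + 9.29*w^2 + 6.51*w - 4.28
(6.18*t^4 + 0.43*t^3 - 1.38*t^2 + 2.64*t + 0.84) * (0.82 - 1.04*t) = -6.4272*t^5 + 4.6204*t^4 + 1.7878*t^3 - 3.8772*t^2 + 1.2912*t + 0.6888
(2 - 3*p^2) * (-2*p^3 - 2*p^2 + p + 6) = 6*p^5 + 6*p^4 - 7*p^3 - 22*p^2 + 2*p + 12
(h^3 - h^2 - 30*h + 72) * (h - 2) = h^4 - 3*h^3 - 28*h^2 + 132*h - 144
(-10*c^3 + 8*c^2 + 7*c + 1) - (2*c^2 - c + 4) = -10*c^3 + 6*c^2 + 8*c - 3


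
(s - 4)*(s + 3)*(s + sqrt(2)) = s^3 - s^2 + sqrt(2)*s^2 - 12*s - sqrt(2)*s - 12*sqrt(2)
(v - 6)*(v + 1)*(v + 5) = v^3 - 31*v - 30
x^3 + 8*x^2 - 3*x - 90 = (x - 3)*(x + 5)*(x + 6)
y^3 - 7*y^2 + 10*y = y*(y - 5)*(y - 2)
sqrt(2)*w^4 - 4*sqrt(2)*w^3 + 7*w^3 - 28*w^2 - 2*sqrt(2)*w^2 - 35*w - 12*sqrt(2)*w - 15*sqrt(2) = (w - 5)*(w + 1)*(w + 3*sqrt(2))*(sqrt(2)*w + 1)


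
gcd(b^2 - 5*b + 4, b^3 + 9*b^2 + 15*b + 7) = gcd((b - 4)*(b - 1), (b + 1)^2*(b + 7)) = 1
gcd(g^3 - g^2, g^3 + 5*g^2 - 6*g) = g^2 - g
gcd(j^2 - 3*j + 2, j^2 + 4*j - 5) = j - 1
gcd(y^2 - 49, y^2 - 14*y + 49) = y - 7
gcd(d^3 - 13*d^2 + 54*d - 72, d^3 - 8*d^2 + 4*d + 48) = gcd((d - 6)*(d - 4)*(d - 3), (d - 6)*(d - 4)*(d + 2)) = d^2 - 10*d + 24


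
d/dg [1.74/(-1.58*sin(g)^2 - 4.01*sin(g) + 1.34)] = (5.4984*sin(g) + 6.9774)*cos(g)/(1.58*sin(g)^2 + 4.01*sin(g) - 1.34)^2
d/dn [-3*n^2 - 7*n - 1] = -6*n - 7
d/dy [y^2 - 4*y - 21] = 2*y - 4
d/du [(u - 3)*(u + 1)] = 2*u - 2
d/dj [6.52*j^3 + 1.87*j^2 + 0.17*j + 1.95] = 19.56*j^2 + 3.74*j + 0.17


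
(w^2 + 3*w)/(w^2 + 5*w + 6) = w/(w + 2)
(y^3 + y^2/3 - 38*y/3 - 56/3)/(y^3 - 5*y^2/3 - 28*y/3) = (y + 2)/y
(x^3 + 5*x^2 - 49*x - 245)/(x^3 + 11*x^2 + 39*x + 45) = (x^2 - 49)/(x^2 + 6*x + 9)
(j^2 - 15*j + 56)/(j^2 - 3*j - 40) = (j - 7)/(j + 5)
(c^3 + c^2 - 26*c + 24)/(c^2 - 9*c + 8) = (c^2 + 2*c - 24)/(c - 8)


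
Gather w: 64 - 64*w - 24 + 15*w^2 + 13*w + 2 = 15*w^2 - 51*w + 42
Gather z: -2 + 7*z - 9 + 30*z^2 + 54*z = 30*z^2 + 61*z - 11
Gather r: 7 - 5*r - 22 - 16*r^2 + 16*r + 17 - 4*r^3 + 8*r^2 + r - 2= -4*r^3 - 8*r^2 + 12*r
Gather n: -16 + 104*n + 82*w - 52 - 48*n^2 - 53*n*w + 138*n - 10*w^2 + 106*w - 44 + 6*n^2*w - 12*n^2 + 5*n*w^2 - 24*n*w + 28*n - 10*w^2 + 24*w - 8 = n^2*(6*w - 60) + n*(5*w^2 - 77*w + 270) - 20*w^2 + 212*w - 120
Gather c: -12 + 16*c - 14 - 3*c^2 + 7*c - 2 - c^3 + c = -c^3 - 3*c^2 + 24*c - 28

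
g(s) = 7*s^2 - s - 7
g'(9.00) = 125.00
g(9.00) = 551.00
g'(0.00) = -1.00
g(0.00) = -7.00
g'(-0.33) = -5.62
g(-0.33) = -5.91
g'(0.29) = 3.06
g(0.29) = -6.70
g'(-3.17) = -45.38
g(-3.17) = 66.51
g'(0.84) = 10.76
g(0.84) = -2.90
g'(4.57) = 62.98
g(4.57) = 134.62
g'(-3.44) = -49.16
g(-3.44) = 79.28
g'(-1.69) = -24.66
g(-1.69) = 14.68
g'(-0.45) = -7.30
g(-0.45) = -5.13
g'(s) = 14*s - 1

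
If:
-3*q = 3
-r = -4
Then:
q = -1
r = 4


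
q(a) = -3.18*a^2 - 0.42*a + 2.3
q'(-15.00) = 94.98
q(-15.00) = -706.90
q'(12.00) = -76.74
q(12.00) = -460.66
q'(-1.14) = 6.83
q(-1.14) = -1.35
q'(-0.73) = 4.22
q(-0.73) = 0.91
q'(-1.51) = 9.18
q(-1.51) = -4.32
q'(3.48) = -22.55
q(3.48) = -37.67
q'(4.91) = -31.65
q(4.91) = -76.43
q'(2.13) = -13.97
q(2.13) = -13.02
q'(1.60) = -10.60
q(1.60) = -6.51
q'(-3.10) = 19.30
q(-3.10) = -26.96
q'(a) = -6.36*a - 0.42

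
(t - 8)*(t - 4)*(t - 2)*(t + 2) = t^4 - 12*t^3 + 28*t^2 + 48*t - 128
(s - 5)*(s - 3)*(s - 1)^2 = s^4 - 10*s^3 + 32*s^2 - 38*s + 15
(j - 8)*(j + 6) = j^2 - 2*j - 48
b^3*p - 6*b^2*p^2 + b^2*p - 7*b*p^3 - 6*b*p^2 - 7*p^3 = (b - 7*p)*(b + p)*(b*p + p)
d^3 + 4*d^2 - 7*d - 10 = (d - 2)*(d + 1)*(d + 5)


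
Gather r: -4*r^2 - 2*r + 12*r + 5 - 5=-4*r^2 + 10*r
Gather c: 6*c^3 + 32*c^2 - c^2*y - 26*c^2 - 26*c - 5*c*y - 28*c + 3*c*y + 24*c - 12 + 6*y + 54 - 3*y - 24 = 6*c^3 + c^2*(6 - y) + c*(-2*y - 30) + 3*y + 18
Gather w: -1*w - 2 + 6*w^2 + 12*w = 6*w^2 + 11*w - 2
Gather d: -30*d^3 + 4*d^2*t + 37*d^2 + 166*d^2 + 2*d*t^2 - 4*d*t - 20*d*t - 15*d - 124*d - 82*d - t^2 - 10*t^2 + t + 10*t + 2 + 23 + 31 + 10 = -30*d^3 + d^2*(4*t + 203) + d*(2*t^2 - 24*t - 221) - 11*t^2 + 11*t + 66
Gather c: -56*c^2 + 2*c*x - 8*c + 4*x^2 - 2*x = -56*c^2 + c*(2*x - 8) + 4*x^2 - 2*x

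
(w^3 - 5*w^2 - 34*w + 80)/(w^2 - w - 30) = (w^2 - 10*w + 16)/(w - 6)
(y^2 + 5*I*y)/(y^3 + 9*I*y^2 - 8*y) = (y + 5*I)/(y^2 + 9*I*y - 8)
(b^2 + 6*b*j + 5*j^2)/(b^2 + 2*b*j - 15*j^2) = (b + j)/(b - 3*j)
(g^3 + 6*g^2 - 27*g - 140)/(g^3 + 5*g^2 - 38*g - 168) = (g - 5)/(g - 6)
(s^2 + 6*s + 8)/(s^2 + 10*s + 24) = (s + 2)/(s + 6)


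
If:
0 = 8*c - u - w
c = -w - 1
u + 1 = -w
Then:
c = -1/8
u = -1/8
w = -7/8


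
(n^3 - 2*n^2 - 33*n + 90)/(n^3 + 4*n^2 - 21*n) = (n^2 + n - 30)/(n*(n + 7))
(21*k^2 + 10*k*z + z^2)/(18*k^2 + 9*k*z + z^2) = (7*k + z)/(6*k + z)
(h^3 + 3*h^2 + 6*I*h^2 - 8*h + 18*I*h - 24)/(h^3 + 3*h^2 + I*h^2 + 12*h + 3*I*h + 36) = (h + 2*I)/(h - 3*I)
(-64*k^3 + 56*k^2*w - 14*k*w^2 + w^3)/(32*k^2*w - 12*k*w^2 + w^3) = (-2*k + w)/w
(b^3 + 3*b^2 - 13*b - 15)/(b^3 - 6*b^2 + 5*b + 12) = (b + 5)/(b - 4)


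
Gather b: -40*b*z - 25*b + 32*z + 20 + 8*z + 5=b*(-40*z - 25) + 40*z + 25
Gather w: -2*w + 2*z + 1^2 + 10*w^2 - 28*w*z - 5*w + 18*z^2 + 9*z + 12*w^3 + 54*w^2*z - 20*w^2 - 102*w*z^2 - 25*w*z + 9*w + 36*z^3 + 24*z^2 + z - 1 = 12*w^3 + w^2*(54*z - 10) + w*(-102*z^2 - 53*z + 2) + 36*z^3 + 42*z^2 + 12*z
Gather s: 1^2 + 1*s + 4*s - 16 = 5*s - 15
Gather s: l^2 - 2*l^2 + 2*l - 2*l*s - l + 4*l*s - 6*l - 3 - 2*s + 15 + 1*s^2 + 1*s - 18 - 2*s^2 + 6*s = -l^2 - 5*l - s^2 + s*(2*l + 5) - 6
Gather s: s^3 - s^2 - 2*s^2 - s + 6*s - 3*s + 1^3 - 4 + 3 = s^3 - 3*s^2 + 2*s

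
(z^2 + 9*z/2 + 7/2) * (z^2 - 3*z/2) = z^4 + 3*z^3 - 13*z^2/4 - 21*z/4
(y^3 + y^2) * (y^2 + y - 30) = y^5 + 2*y^4 - 29*y^3 - 30*y^2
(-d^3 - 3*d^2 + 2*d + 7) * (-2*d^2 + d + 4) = 2*d^5 + 5*d^4 - 11*d^3 - 24*d^2 + 15*d + 28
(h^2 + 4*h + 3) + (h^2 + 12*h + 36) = 2*h^2 + 16*h + 39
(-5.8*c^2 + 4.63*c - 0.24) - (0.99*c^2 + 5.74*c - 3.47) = -6.79*c^2 - 1.11*c + 3.23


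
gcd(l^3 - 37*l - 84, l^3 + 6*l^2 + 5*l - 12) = l^2 + 7*l + 12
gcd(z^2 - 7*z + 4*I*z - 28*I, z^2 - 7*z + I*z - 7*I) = z - 7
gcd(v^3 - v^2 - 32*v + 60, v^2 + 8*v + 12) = v + 6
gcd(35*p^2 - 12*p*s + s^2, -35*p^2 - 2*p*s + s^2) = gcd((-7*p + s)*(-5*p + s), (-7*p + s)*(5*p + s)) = 7*p - s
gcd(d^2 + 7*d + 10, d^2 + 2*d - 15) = d + 5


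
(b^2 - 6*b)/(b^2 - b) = (b - 6)/(b - 1)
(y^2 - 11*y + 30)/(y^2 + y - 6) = (y^2 - 11*y + 30)/(y^2 + y - 6)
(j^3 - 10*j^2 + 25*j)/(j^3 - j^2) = (j^2 - 10*j + 25)/(j*(j - 1))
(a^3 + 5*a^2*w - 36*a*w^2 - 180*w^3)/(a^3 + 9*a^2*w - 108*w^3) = (-a^2 + a*w + 30*w^2)/(-a^2 - 3*a*w + 18*w^2)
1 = 1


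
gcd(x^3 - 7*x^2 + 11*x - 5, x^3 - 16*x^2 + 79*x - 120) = x - 5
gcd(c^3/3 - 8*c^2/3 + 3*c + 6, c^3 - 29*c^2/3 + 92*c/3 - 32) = c - 3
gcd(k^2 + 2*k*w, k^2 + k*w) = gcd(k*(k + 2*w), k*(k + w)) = k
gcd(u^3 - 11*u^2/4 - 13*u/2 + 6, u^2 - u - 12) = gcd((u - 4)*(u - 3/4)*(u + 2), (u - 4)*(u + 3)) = u - 4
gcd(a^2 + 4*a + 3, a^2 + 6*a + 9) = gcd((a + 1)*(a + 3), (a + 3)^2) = a + 3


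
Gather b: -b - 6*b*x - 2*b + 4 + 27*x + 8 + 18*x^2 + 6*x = b*(-6*x - 3) + 18*x^2 + 33*x + 12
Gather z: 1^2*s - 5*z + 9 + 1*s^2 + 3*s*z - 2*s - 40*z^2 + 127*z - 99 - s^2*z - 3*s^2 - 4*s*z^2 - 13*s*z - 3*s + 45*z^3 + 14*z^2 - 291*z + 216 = -2*s^2 - 4*s + 45*z^3 + z^2*(-4*s - 26) + z*(-s^2 - 10*s - 169) + 126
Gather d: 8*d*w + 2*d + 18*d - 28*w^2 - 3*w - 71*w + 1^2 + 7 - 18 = d*(8*w + 20) - 28*w^2 - 74*w - 10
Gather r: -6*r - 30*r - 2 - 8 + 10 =-36*r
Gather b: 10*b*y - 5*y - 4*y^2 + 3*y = 10*b*y - 4*y^2 - 2*y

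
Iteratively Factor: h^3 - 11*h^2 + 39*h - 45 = (h - 3)*(h^2 - 8*h + 15) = (h - 3)^2*(h - 5)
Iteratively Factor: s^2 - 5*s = (s)*(s - 5)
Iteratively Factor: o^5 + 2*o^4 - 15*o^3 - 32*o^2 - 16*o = (o)*(o^4 + 2*o^3 - 15*o^2 - 32*o - 16) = o*(o + 1)*(o^3 + o^2 - 16*o - 16) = o*(o - 4)*(o + 1)*(o^2 + 5*o + 4) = o*(o - 4)*(o + 1)*(o + 4)*(o + 1)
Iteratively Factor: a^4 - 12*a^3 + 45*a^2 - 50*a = (a)*(a^3 - 12*a^2 + 45*a - 50) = a*(a - 2)*(a^2 - 10*a + 25) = a*(a - 5)*(a - 2)*(a - 5)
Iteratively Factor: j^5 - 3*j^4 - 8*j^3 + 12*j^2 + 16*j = (j)*(j^4 - 3*j^3 - 8*j^2 + 12*j + 16) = j*(j - 4)*(j^3 + j^2 - 4*j - 4) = j*(j - 4)*(j - 2)*(j^2 + 3*j + 2) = j*(j - 4)*(j - 2)*(j + 1)*(j + 2)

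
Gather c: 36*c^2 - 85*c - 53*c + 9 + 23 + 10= 36*c^2 - 138*c + 42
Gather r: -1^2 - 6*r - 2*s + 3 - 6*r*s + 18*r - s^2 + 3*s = r*(12 - 6*s) - s^2 + s + 2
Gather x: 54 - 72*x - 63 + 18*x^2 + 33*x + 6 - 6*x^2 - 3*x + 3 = 12*x^2 - 42*x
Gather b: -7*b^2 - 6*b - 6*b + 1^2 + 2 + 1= -7*b^2 - 12*b + 4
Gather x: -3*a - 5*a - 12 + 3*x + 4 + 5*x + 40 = -8*a + 8*x + 32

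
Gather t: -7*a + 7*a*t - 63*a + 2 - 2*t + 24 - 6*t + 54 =-70*a + t*(7*a - 8) + 80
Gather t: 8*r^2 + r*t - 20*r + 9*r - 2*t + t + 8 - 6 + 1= 8*r^2 - 11*r + t*(r - 1) + 3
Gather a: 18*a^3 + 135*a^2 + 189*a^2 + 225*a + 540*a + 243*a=18*a^3 + 324*a^2 + 1008*a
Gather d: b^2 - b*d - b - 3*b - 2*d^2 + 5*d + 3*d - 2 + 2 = b^2 - 4*b - 2*d^2 + d*(8 - b)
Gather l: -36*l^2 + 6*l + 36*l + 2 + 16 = -36*l^2 + 42*l + 18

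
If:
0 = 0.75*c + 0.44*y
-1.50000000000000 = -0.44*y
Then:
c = -2.00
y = 3.41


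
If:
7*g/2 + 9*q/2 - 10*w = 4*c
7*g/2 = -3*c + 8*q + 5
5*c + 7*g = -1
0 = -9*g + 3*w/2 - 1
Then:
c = 1135/24621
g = -4328/24621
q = -16856/24621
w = -9554/24621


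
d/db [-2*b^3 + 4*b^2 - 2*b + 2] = -6*b^2 + 8*b - 2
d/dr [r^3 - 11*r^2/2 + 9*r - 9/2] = 3*r^2 - 11*r + 9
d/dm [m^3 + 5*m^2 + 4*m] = 3*m^2 + 10*m + 4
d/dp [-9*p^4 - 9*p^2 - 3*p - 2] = -36*p^3 - 18*p - 3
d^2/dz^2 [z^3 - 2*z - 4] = 6*z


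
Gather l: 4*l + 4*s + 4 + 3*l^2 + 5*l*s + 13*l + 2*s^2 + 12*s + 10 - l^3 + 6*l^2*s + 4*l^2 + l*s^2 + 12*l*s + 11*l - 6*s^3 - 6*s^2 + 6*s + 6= -l^3 + l^2*(6*s + 7) + l*(s^2 + 17*s + 28) - 6*s^3 - 4*s^2 + 22*s + 20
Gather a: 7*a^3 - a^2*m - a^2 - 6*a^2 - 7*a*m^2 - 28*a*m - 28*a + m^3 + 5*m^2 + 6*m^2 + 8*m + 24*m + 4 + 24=7*a^3 + a^2*(-m - 7) + a*(-7*m^2 - 28*m - 28) + m^3 + 11*m^2 + 32*m + 28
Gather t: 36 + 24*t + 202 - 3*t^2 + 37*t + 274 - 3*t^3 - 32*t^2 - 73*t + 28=-3*t^3 - 35*t^2 - 12*t + 540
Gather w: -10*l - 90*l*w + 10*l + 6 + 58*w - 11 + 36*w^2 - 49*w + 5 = 36*w^2 + w*(9 - 90*l)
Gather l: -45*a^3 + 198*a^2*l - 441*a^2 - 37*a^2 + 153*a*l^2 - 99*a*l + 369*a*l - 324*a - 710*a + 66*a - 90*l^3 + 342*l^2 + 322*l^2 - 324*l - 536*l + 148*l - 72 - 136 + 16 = -45*a^3 - 478*a^2 - 968*a - 90*l^3 + l^2*(153*a + 664) + l*(198*a^2 + 270*a - 712) - 192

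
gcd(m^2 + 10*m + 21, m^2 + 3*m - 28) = m + 7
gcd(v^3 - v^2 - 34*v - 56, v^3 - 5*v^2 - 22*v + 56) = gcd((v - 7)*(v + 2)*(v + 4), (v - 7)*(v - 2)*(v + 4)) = v^2 - 3*v - 28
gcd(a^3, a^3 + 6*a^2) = a^2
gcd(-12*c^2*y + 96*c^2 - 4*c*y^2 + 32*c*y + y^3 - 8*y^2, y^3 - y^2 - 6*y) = 1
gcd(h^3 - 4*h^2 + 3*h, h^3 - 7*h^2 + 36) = h - 3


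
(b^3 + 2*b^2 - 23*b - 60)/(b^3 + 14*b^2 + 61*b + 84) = (b - 5)/(b + 7)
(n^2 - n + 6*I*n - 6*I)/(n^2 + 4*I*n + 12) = (n - 1)/(n - 2*I)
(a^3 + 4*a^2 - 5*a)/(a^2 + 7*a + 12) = a*(a^2 + 4*a - 5)/(a^2 + 7*a + 12)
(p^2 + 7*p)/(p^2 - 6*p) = (p + 7)/(p - 6)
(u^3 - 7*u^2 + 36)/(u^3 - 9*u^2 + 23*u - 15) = (u^2 - 4*u - 12)/(u^2 - 6*u + 5)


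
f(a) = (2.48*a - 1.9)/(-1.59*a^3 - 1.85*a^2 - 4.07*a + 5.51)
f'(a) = (2.48*a - 1.9)*(4.77*a^2 + 3.7*a + 4.07)/(-1.59*a^3 - 1.85*a^2 - 4.07*a + 5.51)^2 + 2.48/(-1.59*a^3 - 1.85*a^2 - 4.07*a + 5.51)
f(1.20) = -0.22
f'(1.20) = 0.20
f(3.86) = -0.06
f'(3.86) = 0.02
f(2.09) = -0.13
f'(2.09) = 0.07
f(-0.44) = -0.42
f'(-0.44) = 0.15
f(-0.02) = -0.35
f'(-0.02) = 0.19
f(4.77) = -0.04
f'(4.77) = 0.01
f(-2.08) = -0.35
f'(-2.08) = -0.17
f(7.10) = -0.02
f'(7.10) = 0.01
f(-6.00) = -0.05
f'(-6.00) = -0.02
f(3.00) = -0.08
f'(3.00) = 0.04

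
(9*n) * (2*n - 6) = 18*n^2 - 54*n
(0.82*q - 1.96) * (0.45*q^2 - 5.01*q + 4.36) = 0.369*q^3 - 4.9902*q^2 + 13.3948*q - 8.5456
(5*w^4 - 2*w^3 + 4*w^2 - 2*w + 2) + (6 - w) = 5*w^4 - 2*w^3 + 4*w^2 - 3*w + 8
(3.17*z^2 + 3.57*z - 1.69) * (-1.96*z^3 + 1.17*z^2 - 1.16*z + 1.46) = -6.2132*z^5 - 3.2883*z^4 + 3.8121*z^3 - 1.4903*z^2 + 7.1726*z - 2.4674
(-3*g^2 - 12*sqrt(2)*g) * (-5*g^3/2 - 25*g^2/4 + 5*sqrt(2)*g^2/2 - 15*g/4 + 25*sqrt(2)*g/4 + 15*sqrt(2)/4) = 15*g^5/2 + 75*g^4/4 + 45*sqrt(2)*g^4/2 - 195*g^3/4 + 225*sqrt(2)*g^3/4 - 150*g^2 + 135*sqrt(2)*g^2/4 - 90*g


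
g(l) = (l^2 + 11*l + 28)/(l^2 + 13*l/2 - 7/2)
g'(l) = (-2*l - 13/2)*(l^2 + 11*l + 28)/(l^2 + 13*l/2 - 7/2)^2 + (2*l + 11)/(l^2 + 13*l/2 - 7/2)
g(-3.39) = -0.16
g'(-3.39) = -0.30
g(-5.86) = 0.29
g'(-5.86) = -0.11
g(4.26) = 2.20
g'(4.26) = -0.32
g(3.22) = 2.65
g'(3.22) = -0.61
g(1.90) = 4.21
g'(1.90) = -2.30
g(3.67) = 2.42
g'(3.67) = -0.45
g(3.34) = 2.58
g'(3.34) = -0.56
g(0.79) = 16.52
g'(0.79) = -53.51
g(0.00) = -8.00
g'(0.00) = -18.00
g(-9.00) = 0.53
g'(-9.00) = -0.05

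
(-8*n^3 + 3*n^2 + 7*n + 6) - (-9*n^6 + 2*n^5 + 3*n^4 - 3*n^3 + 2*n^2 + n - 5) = 9*n^6 - 2*n^5 - 3*n^4 - 5*n^3 + n^2 + 6*n + 11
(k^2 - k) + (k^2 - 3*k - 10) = 2*k^2 - 4*k - 10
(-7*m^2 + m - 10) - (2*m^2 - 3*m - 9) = -9*m^2 + 4*m - 1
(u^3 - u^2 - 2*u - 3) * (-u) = -u^4 + u^3 + 2*u^2 + 3*u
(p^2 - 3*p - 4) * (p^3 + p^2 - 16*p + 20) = p^5 - 2*p^4 - 23*p^3 + 64*p^2 + 4*p - 80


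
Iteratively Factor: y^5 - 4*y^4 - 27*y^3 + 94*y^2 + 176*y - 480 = (y + 3)*(y^4 - 7*y^3 - 6*y^2 + 112*y - 160) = (y - 2)*(y + 3)*(y^3 - 5*y^2 - 16*y + 80) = (y - 5)*(y - 2)*(y + 3)*(y^2 - 16) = (y - 5)*(y - 4)*(y - 2)*(y + 3)*(y + 4)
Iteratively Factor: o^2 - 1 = (o + 1)*(o - 1)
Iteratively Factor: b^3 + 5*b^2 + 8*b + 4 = (b + 2)*(b^2 + 3*b + 2) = (b + 2)^2*(b + 1)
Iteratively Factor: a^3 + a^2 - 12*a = (a)*(a^2 + a - 12) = a*(a - 3)*(a + 4)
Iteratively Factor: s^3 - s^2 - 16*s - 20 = (s + 2)*(s^2 - 3*s - 10) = (s - 5)*(s + 2)*(s + 2)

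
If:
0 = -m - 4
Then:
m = -4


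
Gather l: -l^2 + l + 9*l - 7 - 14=-l^2 + 10*l - 21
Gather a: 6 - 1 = 5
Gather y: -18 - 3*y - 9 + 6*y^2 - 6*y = 6*y^2 - 9*y - 27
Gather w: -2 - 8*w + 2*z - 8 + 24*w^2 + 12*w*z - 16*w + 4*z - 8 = 24*w^2 + w*(12*z - 24) + 6*z - 18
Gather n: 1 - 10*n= 1 - 10*n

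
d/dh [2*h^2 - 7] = 4*h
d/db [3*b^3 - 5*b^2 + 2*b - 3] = 9*b^2 - 10*b + 2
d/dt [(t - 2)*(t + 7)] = 2*t + 5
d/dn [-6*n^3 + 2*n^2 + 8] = 2*n*(2 - 9*n)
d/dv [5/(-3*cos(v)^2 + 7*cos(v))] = 5*(7 - 6*cos(v))*sin(v)/((3*cos(v) - 7)^2*cos(v)^2)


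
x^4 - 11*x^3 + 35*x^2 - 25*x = x*(x - 5)^2*(x - 1)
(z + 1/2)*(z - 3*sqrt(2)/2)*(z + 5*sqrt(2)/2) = z^3 + z^2/2 + sqrt(2)*z^2 - 15*z/2 + sqrt(2)*z/2 - 15/4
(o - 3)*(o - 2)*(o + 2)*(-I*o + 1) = -I*o^4 + o^3 + 3*I*o^3 - 3*o^2 + 4*I*o^2 - 4*o - 12*I*o + 12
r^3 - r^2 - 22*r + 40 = (r - 4)*(r - 2)*(r + 5)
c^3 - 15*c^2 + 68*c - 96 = (c - 8)*(c - 4)*(c - 3)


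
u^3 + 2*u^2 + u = u*(u + 1)^2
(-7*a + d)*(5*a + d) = -35*a^2 - 2*a*d + d^2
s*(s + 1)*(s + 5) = s^3 + 6*s^2 + 5*s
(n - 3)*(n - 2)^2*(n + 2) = n^4 - 5*n^3 + 2*n^2 + 20*n - 24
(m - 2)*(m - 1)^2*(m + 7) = m^4 + 3*m^3 - 23*m^2 + 33*m - 14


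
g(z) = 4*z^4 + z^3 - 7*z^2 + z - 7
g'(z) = 16*z^3 + 3*z^2 - 14*z + 1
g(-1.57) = -5.39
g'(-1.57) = -31.54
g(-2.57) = 101.72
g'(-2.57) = -214.80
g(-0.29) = -7.87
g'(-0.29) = 4.92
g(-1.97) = 16.46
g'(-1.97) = -82.10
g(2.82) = 215.54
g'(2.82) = 344.19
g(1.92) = 30.55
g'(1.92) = 98.43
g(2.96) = 267.63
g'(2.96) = 400.79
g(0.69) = -8.41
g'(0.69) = -1.98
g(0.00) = -7.00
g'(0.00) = 1.00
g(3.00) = 284.00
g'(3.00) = 418.00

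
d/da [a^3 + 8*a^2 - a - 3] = 3*a^2 + 16*a - 1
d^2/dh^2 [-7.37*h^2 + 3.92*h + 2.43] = -14.7400000000000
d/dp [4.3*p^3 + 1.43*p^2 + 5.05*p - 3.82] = 12.9*p^2 + 2.86*p + 5.05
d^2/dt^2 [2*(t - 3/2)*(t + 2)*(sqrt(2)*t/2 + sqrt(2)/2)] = sqrt(2)*(6*t + 3)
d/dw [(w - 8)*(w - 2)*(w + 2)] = 3*w^2 - 16*w - 4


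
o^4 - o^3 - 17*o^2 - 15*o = o*(o - 5)*(o + 1)*(o + 3)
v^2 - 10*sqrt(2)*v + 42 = (v - 7*sqrt(2))*(v - 3*sqrt(2))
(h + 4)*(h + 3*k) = h^2 + 3*h*k + 4*h + 12*k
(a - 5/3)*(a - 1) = a^2 - 8*a/3 + 5/3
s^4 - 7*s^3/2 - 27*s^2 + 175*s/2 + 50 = (s - 5)*(s - 4)*(s + 1/2)*(s + 5)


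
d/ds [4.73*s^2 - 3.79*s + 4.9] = 9.46*s - 3.79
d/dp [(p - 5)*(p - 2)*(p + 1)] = 3*p^2 - 12*p + 3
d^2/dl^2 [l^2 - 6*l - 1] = 2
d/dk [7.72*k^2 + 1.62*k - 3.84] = 15.44*k + 1.62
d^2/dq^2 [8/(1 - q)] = -16/(q - 1)^3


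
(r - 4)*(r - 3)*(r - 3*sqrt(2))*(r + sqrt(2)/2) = r^4 - 7*r^3 - 5*sqrt(2)*r^3/2 + 9*r^2 + 35*sqrt(2)*r^2/2 - 30*sqrt(2)*r + 21*r - 36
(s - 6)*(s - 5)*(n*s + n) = n*s^3 - 10*n*s^2 + 19*n*s + 30*n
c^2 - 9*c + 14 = (c - 7)*(c - 2)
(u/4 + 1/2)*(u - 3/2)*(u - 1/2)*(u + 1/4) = u^4/4 + u^3/16 - 13*u^2/16 + 11*u/64 + 3/32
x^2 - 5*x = x*(x - 5)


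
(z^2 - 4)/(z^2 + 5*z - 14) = (z + 2)/(z + 7)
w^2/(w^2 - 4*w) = w/(w - 4)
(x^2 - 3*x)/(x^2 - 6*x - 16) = x*(3 - x)/(-x^2 + 6*x + 16)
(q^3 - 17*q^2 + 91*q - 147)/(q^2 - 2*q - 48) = (-q^3 + 17*q^2 - 91*q + 147)/(-q^2 + 2*q + 48)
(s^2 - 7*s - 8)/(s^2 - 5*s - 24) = (s + 1)/(s + 3)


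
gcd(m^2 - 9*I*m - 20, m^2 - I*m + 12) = m - 4*I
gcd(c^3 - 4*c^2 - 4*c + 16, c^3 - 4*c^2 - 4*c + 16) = c^3 - 4*c^2 - 4*c + 16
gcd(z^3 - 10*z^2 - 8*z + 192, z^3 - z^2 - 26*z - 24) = z^2 - 2*z - 24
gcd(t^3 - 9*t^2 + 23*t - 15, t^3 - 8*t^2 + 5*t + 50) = t - 5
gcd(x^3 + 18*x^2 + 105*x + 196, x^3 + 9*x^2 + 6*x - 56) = x^2 + 11*x + 28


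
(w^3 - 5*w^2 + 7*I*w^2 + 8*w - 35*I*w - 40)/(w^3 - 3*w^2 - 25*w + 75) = (w^2 + 7*I*w + 8)/(w^2 + 2*w - 15)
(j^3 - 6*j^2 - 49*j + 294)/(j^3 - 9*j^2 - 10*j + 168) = (j + 7)/(j + 4)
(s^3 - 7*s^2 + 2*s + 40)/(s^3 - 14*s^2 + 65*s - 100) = (s + 2)/(s - 5)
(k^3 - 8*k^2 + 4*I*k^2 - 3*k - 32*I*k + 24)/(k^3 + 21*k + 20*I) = (k^2 + k*(-8 + 3*I) - 24*I)/(k^2 - I*k + 20)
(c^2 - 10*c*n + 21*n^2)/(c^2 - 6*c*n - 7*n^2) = (c - 3*n)/(c + n)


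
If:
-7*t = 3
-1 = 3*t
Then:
No Solution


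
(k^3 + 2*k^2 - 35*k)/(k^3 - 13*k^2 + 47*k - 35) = k*(k + 7)/(k^2 - 8*k + 7)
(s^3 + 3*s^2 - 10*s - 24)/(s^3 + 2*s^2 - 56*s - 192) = (s^2 - s - 6)/(s^2 - 2*s - 48)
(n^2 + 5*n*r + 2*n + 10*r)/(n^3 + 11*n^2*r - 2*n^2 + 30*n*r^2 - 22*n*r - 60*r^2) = (n + 2)/(n^2 + 6*n*r - 2*n - 12*r)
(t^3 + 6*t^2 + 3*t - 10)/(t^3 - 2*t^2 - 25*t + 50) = (t^2 + t - 2)/(t^2 - 7*t + 10)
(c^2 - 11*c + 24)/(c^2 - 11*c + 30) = (c^2 - 11*c + 24)/(c^2 - 11*c + 30)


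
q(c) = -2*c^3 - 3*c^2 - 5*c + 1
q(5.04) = -356.45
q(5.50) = -450.00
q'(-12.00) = -797.00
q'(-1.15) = -6.04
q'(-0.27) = -3.82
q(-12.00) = 3085.00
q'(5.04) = -187.65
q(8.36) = -1419.02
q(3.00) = -95.00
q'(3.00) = -77.00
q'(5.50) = -219.50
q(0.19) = -0.07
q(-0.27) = 2.17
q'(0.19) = -6.36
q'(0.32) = -7.53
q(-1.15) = 5.82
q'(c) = -6*c^2 - 6*c - 5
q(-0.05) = 1.24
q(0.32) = -0.97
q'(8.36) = -474.50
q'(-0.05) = -4.72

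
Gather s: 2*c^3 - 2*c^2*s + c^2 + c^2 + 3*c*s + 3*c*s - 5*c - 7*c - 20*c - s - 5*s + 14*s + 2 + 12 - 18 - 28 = 2*c^3 + 2*c^2 - 32*c + s*(-2*c^2 + 6*c + 8) - 32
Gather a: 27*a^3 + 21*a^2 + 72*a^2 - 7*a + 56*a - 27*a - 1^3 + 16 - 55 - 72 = 27*a^3 + 93*a^2 + 22*a - 112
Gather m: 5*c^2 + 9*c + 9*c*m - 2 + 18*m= 5*c^2 + 9*c + m*(9*c + 18) - 2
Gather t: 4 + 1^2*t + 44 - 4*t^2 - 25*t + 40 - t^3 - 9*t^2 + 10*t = -t^3 - 13*t^2 - 14*t + 88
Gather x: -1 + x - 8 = x - 9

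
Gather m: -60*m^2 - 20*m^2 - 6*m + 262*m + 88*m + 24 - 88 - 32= -80*m^2 + 344*m - 96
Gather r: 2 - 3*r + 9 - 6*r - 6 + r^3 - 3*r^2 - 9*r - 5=r^3 - 3*r^2 - 18*r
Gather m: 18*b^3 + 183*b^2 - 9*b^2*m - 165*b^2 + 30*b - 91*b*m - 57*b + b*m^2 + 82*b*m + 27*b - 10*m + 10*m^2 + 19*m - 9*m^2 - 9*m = 18*b^3 + 18*b^2 + m^2*(b + 1) + m*(-9*b^2 - 9*b)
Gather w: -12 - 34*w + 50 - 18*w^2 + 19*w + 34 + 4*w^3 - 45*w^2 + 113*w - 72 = 4*w^3 - 63*w^2 + 98*w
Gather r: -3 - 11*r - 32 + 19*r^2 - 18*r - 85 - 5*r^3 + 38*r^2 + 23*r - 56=-5*r^3 + 57*r^2 - 6*r - 176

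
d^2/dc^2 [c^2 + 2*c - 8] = 2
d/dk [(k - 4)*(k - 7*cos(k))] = k + (k - 4)*(7*sin(k) + 1) - 7*cos(k)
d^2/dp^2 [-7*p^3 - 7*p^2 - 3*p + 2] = -42*p - 14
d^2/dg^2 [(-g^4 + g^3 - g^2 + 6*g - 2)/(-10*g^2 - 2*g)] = (25*g^6 + 15*g^5 + 3*g^4 - 156*g^3 + 150*g^2 + 30*g + 2)/(g^3*(125*g^3 + 75*g^2 + 15*g + 1))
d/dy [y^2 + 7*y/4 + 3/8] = 2*y + 7/4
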